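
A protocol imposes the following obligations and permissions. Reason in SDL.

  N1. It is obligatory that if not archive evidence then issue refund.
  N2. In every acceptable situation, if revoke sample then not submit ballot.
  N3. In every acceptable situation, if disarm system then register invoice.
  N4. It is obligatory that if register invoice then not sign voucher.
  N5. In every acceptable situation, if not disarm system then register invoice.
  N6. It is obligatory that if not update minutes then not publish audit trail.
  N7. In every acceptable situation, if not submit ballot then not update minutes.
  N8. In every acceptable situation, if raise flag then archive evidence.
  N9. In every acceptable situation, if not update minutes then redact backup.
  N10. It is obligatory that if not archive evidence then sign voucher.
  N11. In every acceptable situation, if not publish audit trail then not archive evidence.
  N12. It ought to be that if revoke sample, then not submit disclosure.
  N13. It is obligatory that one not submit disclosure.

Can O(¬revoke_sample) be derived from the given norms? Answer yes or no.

Yes

By case analysis on disarm_system: premise 3 gives O(disarm_system → register_invoice) and premise 5 gives O(¬disarm_system → register_invoice), so O(register_invoice) either way.
From O(register_invoice) and premise 4, O(register_invoice → ¬sign_voucher), we obtain O(¬sign_voucher).
Premise 10 is O(¬archive_evidence → sign_voucher); contrapositively O(¬sign_voucher → archive_evidence). Since O(¬sign_voucher) holds, K gives O(archive_evidence).
The contrapositive of premise 11 (O(¬publish_audit_trail → ¬archive_evidence)) is O(archive_evidence → publish_audit_trail), and O(archive_evidence) is already established, so O(publish_audit_trail).
Premise 6, O(¬update_minutes → ¬publish_audit_trail), contraposes to O(publish_audit_trail → update_minutes); with O(publish_audit_trail) we get O(update_minutes).
The contrapositive of premise 7 (O(¬submit_ballot → ¬update_minutes)) is O(update_minutes → submit_ballot), and O(update_minutes) is already established, so O(submit_ballot).
Premise 2, O(revoke_sample → ¬submit_ballot), contraposes to O(submit_ballot → ¬revoke_sample); with O(submit_ballot) we get O(¬revoke_sample).
Premises 1, 8, 9, 12, 13 do not contribute to this derivation.
So O(¬revoke_sample) follows.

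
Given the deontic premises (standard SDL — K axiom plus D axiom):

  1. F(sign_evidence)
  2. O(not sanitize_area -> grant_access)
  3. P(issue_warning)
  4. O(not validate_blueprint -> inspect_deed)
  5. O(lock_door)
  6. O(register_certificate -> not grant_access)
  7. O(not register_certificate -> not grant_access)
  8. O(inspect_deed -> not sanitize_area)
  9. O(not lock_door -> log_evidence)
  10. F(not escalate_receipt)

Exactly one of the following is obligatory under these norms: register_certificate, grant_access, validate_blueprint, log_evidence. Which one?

validate_blueprint

Premises 6 and 7 are O(register_certificate -> not grant_access) and O(not register_certificate -> not grant_access); every ideal world satisfies register_certificate or not register_certificate, so in either case not grant_access holds — hence O(not grant_access).
Premise 2 is O(not sanitize_area -> grant_access); contrapositively O(not grant_access -> sanitize_area). Since O(not grant_access) holds, K gives O(sanitize_area).
Premise 8 is O(inspect_deed -> not sanitize_area); contrapositively O(sanitize_area -> not inspect_deed). Since O(sanitize_area) holds, K gives O(not inspect_deed).
The contrapositive of premise 4 (O(not validate_blueprint -> inspect_deed)) is O(not inspect_deed -> validate_blueprint), and O(not inspect_deed) is already established, so O(validate_blueprint).
So O(validate_blueprint) holds — validate_blueprint is obligatory. None of the other listed options is made obligatory by any chain of premises.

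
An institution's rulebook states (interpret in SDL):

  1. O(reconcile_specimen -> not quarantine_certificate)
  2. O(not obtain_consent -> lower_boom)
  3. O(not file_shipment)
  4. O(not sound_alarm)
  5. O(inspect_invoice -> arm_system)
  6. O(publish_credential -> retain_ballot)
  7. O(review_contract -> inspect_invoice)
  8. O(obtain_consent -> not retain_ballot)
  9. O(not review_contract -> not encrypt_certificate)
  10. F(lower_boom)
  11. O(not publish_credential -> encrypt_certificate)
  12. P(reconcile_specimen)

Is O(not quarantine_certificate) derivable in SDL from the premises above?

Premise 1 is O(reconcile_specimen -> not quarantine_certificate), but O(reconcile_specimen) is not derivable from the premises (the permission P(reconcile_specimen) asserts only not O(not reconcile_specimen), not O(reconcile_specimen)), so it does not yield O(not quarantine_certificate).
No other premise forces O(not quarantine_certificate). An ideal world satisfying every premise can still have not quarantine_certificate false, so O(not quarantine_certificate) is not derivable.

No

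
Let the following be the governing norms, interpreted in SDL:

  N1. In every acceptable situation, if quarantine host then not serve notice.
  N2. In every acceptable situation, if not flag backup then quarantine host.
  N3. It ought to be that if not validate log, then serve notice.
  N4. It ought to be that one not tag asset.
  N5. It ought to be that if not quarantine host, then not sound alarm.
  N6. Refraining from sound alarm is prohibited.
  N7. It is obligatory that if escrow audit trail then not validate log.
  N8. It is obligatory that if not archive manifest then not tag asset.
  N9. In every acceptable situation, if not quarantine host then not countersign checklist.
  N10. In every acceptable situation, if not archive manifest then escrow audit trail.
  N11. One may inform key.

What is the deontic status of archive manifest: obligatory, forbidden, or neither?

Obligatory

Premise 6, F(¬sound_alarm), is equivalent to O(sound_alarm).
Premise 5, O(¬quarantine_host → ¬sound_alarm), contraposes to O(sound_alarm → quarantine_host); with O(sound_alarm) we get O(quarantine_host).
Premise 1 is O(quarantine_host → ¬serve_notice); since O(quarantine_host), deontic closure gives O(¬serve_notice).
Premise 3, O(¬validate_log → serve_notice), contraposes to O(¬serve_notice → validate_log); with O(¬serve_notice) we get O(validate_log).
Premise 7 is O(escrow_audit_trail → ¬validate_log); contrapositively O(validate_log → ¬escrow_audit_trail). Since O(validate_log) holds, K gives O(¬escrow_audit_trail).
Premise 10 is O(¬archive_manifest → escrow_audit_trail); contrapositively O(¬escrow_audit_trail → archive_manifest). Since O(¬escrow_audit_trail) holds, K gives O(archive_manifest).
Premises 2, 4, 8, 9, 11 do not contribute to this derivation.
Hence archive_manifest is obligatory.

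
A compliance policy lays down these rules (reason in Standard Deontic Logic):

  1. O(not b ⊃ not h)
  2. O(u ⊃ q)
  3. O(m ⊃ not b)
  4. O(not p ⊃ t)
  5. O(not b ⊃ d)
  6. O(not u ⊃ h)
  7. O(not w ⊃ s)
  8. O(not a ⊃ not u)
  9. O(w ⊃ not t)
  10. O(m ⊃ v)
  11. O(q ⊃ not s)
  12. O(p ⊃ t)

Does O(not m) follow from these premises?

Yes

Premises 4 and 12 cover both cases: O(not p ⊃ t) and O(p ⊃ t). Since not p ∨ p is a tautology, O(t) follows.
Premise 9 is O(w ⊃ not t); contrapositively O(t ⊃ not w). Since O(t) holds, K gives O(not w).
Applying K to premise 7 (O(not w ⊃ s)) and O(not w) yields O(s).
Premise 11 is O(q ⊃ not s); contrapositively O(s ⊃ not q). Since O(s) holds, K gives O(not q).
The contrapositive of premise 2 (O(u ⊃ q)) is O(not q ⊃ not u), and O(not q) is already established, so O(not u).
Applying K to premise 6 (O(not u ⊃ h)) and O(not u) yields O(h).
The contrapositive of premise 1 (O(not b ⊃ not h)) is O(h ⊃ b), and O(h) is already established, so O(b).
Premise 3, O(m ⊃ not b), contraposes to O(b ⊃ not m); with O(b) we get O(not m).
Premises 5, 8, 10 do not contribute to this derivation.
So O(not m) follows.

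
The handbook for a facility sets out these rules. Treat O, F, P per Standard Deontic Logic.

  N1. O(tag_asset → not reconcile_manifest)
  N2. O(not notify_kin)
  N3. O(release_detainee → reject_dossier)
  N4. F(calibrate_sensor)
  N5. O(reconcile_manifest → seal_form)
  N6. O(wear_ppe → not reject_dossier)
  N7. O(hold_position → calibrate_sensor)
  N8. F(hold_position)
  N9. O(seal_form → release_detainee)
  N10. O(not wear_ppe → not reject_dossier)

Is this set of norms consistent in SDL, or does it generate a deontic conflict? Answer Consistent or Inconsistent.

Premise 7 is O(hold_position → calibrate_sensor), but O(hold_position) is not derivable from the premises, so it does not yield O(calibrate_sensor).
So O(calibrate_sensor) is not derivable, and the apparent clash with O(not calibrate_sensor) does not arise.
A world satisfying every obligation exists (e.g. calibrate_sensor=false, hold_position=false, notify_kin=false, reconcile_manifest=false, reject_dossier=false, release_detainee=false, seal_form=false, tag_asset=false, wear_ppe=false); no atom is both obligatory and forbidden, so the set is consistent.

Consistent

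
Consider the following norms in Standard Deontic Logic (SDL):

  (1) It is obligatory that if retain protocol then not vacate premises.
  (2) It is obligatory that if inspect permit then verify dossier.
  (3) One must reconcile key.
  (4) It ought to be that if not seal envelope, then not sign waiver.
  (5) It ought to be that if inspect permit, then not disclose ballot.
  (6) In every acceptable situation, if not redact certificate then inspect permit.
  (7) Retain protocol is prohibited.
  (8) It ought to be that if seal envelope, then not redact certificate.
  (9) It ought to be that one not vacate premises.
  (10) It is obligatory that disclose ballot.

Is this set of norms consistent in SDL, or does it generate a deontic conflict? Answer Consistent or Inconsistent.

Premise 1 is O(retain_protocol → ¬vacate_premises); even if O(¬vacate_premises) held, inferring O(retain_protocol) would be affirming the consequent — invalid.
So O(retain_protocol) is not derivable, and the apparent clash with O(¬retain_protocol) does not arise.
A world satisfying every obligation exists (e.g. disclose_ballot=true, inspect_permit=false, reconcile_key=true, redact_certificate=true, retain_protocol=false, seal_envelope=false, sign_waiver=false, vacate_premises=false, verify_dossier=false); no atom is both obligatory and forbidden, so the set is consistent.

Consistent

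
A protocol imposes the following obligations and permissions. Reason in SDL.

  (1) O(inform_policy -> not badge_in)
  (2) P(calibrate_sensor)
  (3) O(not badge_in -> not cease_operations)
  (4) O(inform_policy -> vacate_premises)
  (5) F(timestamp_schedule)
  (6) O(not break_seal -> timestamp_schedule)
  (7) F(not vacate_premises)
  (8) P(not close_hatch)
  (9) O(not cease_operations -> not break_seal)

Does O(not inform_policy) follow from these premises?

Premise 5 is F(timestamp_schedule), i.e. O(not timestamp_schedule).
Premise 6 is O(not break_seal -> timestamp_schedule); contrapositively O(not timestamp_schedule -> break_seal). Since O(not timestamp_schedule) holds, K gives O(break_seal).
Premise 9, O(not cease_operations -> not break_seal), contraposes to O(break_seal -> cease_operations); with O(break_seal) we get O(cease_operations).
The contrapositive of premise 3 (O(not badge_in -> not cease_operations)) is O(cease_operations -> badge_in), and O(cease_operations) is already established, so O(badge_in).
The contrapositive of premise 1 (O(inform_policy -> not badge_in)) is O(badge_in -> not inform_policy), and O(badge_in) is already established, so O(not inform_policy).
Premises 2, 4, 7, 8 do not contribute to this derivation.
So O(not inform_policy) follows.

Yes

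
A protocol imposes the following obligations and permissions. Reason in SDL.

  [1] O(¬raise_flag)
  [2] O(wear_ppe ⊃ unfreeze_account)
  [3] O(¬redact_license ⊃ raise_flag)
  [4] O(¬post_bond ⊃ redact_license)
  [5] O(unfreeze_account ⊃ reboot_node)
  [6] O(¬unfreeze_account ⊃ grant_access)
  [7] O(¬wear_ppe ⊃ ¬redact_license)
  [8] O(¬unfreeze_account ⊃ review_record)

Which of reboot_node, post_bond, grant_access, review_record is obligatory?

From premise 1 we have O(¬raise_flag).
Premise 3 is O(¬redact_license ⊃ raise_flag); contrapositively O(¬raise_flag ⊃ redact_license). Since O(¬raise_flag) holds, K gives O(redact_license).
Premise 7 is O(¬wear_ppe ⊃ ¬redact_license); contrapositively O(redact_license ⊃ wear_ppe). Since O(redact_license) holds, K gives O(wear_ppe).
Premise 2 is O(wear_ppe ⊃ unfreeze_account); since O(wear_ppe), deontic closure gives O(unfreeze_account).
With premise 5, O(unfreeze_account ⊃ reboot_node), the K-axiom yields O(reboot_node).
So O(reboot_node) holds — reboot_node is obligatory. None of the other listed options is made obligatory by any chain of premises.

reboot_node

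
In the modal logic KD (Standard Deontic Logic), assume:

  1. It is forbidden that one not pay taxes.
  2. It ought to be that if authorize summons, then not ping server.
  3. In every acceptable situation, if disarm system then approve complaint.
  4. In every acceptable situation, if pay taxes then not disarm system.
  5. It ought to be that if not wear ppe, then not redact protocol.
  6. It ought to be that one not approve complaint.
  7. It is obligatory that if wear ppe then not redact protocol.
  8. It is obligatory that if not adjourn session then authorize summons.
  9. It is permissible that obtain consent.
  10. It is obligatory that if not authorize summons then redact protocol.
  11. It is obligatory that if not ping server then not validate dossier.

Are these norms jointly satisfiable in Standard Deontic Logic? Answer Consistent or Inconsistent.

Consistent

Premise 3 is O(disarm_system → approve_complaint), but O(disarm_system) is not derivable from the premises, so it does not yield O(approve_complaint).
So O(approve_complaint) is not derivable, and the apparent clash with O(¬approve_complaint) does not arise.
A world satisfying every obligation exists (e.g. adjourn_session=false, approve_complaint=false, authorize_summons=true, disarm_system=false, obtain_consent=false, pay_taxes=true, ping_server=false, redact_protocol=false, validate_dossier=false, wear_ppe=false); no atom is both obligatory and forbidden, so the set is consistent.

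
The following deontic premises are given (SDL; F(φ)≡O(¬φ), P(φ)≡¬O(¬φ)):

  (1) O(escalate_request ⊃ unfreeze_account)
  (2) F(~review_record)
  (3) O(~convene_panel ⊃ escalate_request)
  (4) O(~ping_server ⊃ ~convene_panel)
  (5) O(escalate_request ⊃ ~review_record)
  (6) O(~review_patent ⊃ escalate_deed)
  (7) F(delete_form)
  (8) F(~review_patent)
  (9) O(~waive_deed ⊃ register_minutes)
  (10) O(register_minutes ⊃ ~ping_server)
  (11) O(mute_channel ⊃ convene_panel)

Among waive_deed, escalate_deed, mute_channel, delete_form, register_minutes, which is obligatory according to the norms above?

Premise 2 is F(~review_record), i.e. O(review_record).
Premise 5, O(escalate_request ⊃ ~review_record), contraposes to O(review_record ⊃ ~escalate_request); with O(review_record) we get O(~escalate_request).
The contrapositive of premise 3 (O(~convene_panel ⊃ escalate_request)) is O(~escalate_request ⊃ convene_panel), and O(~escalate_request) is already established, so O(convene_panel).
Premise 4 is O(~ping_server ⊃ ~convene_panel); contrapositively O(convene_panel ⊃ ping_server). Since O(convene_panel) holds, K gives O(ping_server).
Premise 10, O(register_minutes ⊃ ~ping_server), contraposes to O(ping_server ⊃ ~register_minutes); with O(ping_server) we get O(~register_minutes).
Premise 9, O(~waive_deed ⊃ register_minutes), contraposes to O(~register_minutes ⊃ waive_deed); with O(~register_minutes) we get O(waive_deed).
So O(waive_deed) holds — waive_deed is obligatory. None of the other listed options is made obligatory by any chain of premises.

waive_deed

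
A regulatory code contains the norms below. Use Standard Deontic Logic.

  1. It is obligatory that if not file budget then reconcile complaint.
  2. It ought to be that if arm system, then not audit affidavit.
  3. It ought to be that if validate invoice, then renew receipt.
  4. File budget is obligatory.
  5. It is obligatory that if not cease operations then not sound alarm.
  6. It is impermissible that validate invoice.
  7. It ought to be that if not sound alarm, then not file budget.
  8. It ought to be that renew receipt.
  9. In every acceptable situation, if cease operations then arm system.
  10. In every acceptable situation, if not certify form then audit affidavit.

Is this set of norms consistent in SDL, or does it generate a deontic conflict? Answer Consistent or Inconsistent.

Consistent

Premise 3 is O(validate_invoice → renew_receipt); even if O(renew_receipt) held, inferring O(validate_invoice) would be affirming the consequent — invalid.
So O(validate_invoice) is not derivable, and the apparent clash with O(¬validate_invoice) does not arise.
A world satisfying every obligation exists (e.g. arm_system=true, audit_affidavit=false, cease_operations=true, certify_form=true, file_budget=true, reconcile_complaint=false, renew_receipt=true, sound_alarm=true, validate_invoice=false); no atom is both obligatory and forbidden, so the set is consistent.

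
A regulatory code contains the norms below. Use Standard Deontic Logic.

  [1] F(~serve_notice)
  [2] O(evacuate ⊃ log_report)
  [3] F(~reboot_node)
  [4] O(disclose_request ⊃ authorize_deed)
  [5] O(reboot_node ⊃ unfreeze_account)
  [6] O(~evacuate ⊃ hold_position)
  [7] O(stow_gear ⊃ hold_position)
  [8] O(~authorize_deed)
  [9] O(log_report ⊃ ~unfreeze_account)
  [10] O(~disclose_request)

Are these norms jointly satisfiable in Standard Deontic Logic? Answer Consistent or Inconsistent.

Premise 4 is O(disclose_request ⊃ authorize_deed), but O(disclose_request) is not derivable from the premises, so it does not yield O(authorize_deed).
So O(authorize_deed) is not derivable, and the apparent clash with O(~authorize_deed) does not arise.
A world satisfying every obligation exists (e.g. authorize_deed=false, disclose_request=false, evacuate=false, hold_position=true, log_report=false, reboot_node=true, serve_notice=true, stow_gear=false, unfreeze_account=true); no atom is both obligatory and forbidden, so the set is consistent.

Consistent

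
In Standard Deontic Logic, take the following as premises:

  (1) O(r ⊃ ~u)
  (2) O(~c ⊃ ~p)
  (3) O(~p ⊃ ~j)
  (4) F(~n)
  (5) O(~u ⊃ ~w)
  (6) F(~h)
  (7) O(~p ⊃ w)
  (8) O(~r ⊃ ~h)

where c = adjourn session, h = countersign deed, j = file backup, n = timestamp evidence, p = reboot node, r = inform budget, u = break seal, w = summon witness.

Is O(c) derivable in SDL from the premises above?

Yes

Premise 6, F(~h), is equivalent to O(h).
Premise 8 is O(~r ⊃ ~h); contrapositively O(h ⊃ r). Since O(h) holds, K gives O(r).
Premise 1 is O(r ⊃ ~u); since O(r), deontic closure gives O(~u).
Premise 5 is O(~u ⊃ ~w); since O(~u), deontic closure gives O(~w).
The contrapositive of premise 7 (O(~p ⊃ w)) is O(~w ⊃ p), and O(~w) is already established, so O(p).
Premise 2 is O(~c ⊃ ~p); contrapositively O(p ⊃ c). Since O(p) holds, K gives O(c).
Premises 3, 4 do not contribute to this derivation.
So O(c) follows.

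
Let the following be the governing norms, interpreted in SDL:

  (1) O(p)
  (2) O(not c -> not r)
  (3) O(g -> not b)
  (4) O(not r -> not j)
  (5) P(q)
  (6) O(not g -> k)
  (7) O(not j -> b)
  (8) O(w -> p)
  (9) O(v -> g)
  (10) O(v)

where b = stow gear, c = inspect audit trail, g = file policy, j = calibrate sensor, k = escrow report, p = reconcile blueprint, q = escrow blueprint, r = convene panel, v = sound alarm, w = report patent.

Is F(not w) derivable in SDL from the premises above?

Premise 8 is O(w -> p); even if O(p) held, inferring O(w) would be affirming the consequent — invalid.
No other premise forces O(w). An ideal world satisfying every premise can still have not w true, so F(not w) is not derivable.

No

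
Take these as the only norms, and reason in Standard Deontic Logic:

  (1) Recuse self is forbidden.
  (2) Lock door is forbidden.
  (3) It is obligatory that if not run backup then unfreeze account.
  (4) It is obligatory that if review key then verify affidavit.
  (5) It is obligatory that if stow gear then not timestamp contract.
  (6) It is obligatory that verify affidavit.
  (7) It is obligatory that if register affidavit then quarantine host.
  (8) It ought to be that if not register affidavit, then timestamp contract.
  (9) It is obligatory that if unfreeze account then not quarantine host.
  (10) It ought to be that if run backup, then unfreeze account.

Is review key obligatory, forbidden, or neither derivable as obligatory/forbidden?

Neither

Premise 4 is O(review_key → verify_affidavit); even if O(verify_affidavit) held, inferring O(review_key) would be affirming the consequent — invalid.
No premise or chain of K-axiom applications forces O(review_key), and none forces O(¬review_key). So review_key is neither obligatory nor forbidden under these norms.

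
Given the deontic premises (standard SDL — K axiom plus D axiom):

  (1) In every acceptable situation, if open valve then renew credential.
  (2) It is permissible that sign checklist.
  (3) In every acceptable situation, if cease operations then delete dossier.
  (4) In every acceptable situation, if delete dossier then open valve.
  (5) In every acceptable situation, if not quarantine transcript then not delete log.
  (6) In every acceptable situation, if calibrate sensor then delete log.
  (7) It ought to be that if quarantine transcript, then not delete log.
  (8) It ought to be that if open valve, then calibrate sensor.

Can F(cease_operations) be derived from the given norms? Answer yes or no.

By case analysis on ¬quarantine_transcript: premise 5 gives O(¬quarantine_transcript → ¬delete_log) and premise 7 gives O(quarantine_transcript → ¬delete_log), so O(¬delete_log) either way.
Premise 6, O(calibrate_sensor → delete_log), contraposes to O(¬delete_log → ¬calibrate_sensor); with O(¬delete_log) we get O(¬calibrate_sensor).
Premise 8, O(open_valve → calibrate_sensor), contraposes to O(¬calibrate_sensor → ¬open_valve); with O(¬calibrate_sensor) we get O(¬open_valve).
Premise 4, O(delete_dossier → open_valve), contraposes to O(¬open_valve → ¬delete_dossier); with O(¬open_valve) we get O(¬delete_dossier).
The contrapositive of premise 3 (O(cease_operations → delete_dossier)) is O(¬delete_dossier → ¬cease_operations), and O(¬delete_dossier) is already established, so O(¬cease_operations).
Premises 1, 2 do not contribute to this derivation.
So O(¬cease_operations) holds, i.e. F(cease_operations). The claim follows.

Yes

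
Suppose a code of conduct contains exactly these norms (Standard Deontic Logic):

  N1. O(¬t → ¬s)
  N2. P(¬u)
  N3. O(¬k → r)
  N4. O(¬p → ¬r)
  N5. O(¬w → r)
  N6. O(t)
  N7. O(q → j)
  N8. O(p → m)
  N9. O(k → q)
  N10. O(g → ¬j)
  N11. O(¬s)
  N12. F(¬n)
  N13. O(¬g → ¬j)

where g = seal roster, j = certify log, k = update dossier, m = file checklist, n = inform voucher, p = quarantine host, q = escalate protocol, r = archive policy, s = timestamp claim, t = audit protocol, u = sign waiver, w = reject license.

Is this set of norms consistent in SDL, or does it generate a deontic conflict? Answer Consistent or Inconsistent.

Consistent

Premise 1 is O(¬t → ¬s); even if O(¬s) held, inferring O(¬t) would be affirming the consequent — invalid.
So O(¬t) is not derivable, and the apparent clash with O(t) does not arise.
A world satisfying every obligation exists (e.g. g=false, j=false, k=false, m=true, n=true, p=true, q=false, r=true, s=false, t=true, u=false, w=false); no atom is both obligatory and forbidden, so the set is consistent.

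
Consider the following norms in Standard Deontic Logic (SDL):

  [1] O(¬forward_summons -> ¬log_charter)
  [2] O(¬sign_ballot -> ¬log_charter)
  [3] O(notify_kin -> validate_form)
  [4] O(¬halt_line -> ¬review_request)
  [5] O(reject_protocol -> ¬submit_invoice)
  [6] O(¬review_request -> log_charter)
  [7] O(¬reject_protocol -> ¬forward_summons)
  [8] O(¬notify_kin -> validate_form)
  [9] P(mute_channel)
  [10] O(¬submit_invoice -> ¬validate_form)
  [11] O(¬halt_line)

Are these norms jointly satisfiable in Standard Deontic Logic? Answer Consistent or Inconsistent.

Premises 8 and 3 cover both cases: O(¬notify_kin -> validate_form) and O(notify_kin -> validate_form). Since ¬notify_kin ∨ notify_kin is a tautology, O(validate_form) follows.
The contrapositive of premise 10 (O(¬submit_invoice -> ¬validate_form)) is O(validate_form -> submit_invoice), and O(validate_form) is already established, so O(submit_invoice).
Premise 5, O(reject_protocol -> ¬submit_invoice), contraposes to O(submit_invoice -> ¬reject_protocol); with O(submit_invoice) we get O(¬reject_protocol).
With premise 7, O(¬reject_protocol -> ¬forward_summons), the K-axiom yields O(¬forward_summons).
Applying K to premise 1 (O(¬forward_summons -> ¬log_charter)) and O(¬forward_summons) yields O(¬log_charter).
Premise 6 is O(¬review_request -> log_charter); contrapositively O(¬log_charter -> review_request). Since O(¬log_charter) holds, K gives O(review_request).
Premise 4, O(¬halt_line -> ¬review_request), contraposes to O(review_request -> halt_line); with O(review_request) we get O(halt_line).
However, premise 11 gives O(¬halt_line).
We now have both O(halt_line) and O(¬halt_line) — halt_line is simultaneously obligatory and forbidden, violating the D-axiom.

Inconsistent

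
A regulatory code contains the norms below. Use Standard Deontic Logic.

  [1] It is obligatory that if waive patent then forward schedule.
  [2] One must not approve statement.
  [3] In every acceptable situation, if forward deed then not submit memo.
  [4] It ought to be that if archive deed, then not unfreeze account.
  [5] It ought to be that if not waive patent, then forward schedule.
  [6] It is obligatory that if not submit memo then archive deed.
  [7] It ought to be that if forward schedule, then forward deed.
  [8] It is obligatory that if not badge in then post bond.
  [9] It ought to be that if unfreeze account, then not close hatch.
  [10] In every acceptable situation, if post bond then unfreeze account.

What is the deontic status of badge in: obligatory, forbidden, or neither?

Obligatory

By case analysis on ¬waive_patent: premise 5 gives O(¬waive_patent → forward_schedule) and premise 1 gives O(waive_patent → forward_schedule), so O(forward_schedule) either way.
Premise 7 is O(forward_schedule → forward_deed); since O(forward_schedule), deontic closure gives O(forward_deed).
Applying K to premise 3 (O(forward_deed → ¬submit_memo)) and O(forward_deed) yields O(¬submit_memo).
From O(¬submit_memo) and premise 6, O(¬submit_memo → archive_deed), we obtain O(archive_deed).
With premise 4, O(archive_deed → ¬unfreeze_account), the K-axiom yields O(¬unfreeze_account).
Premise 10, O(post_bond → unfreeze_account), contraposes to O(¬unfreeze_account → ¬post_bond); with O(¬unfreeze_account) we get O(¬post_bond).
Premise 8 is O(¬badge_in → post_bond); contrapositively O(¬post_bond → badge_in). Since O(¬post_bond) holds, K gives O(badge_in).
Premises 2, 9 do not contribute to this derivation.
Hence badge_in is obligatory.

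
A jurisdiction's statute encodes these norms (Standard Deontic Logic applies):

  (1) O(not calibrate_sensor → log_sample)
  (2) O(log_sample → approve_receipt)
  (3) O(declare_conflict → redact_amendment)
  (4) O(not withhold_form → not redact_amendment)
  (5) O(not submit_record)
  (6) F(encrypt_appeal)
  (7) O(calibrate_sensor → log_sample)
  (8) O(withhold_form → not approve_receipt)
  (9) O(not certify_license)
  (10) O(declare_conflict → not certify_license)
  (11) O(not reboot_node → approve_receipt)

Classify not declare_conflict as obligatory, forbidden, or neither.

Obligatory

By case analysis on not calibrate_sensor: premise 1 gives O(not calibrate_sensor → log_sample) and premise 7 gives O(calibrate_sensor → log_sample), so O(log_sample) either way.
Applying K to premise 2 (O(log_sample → approve_receipt)) and O(log_sample) yields O(approve_receipt).
The contrapositive of premise 8 (O(withhold_form → not approve_receipt)) is O(approve_receipt → not withhold_form), and O(approve_receipt) is already established, so O(not withhold_form).
Applying K to premise 4 (O(not withhold_form → not redact_amendment)) and O(not withhold_form) yields O(not redact_amendment).
Premise 3, O(declare_conflict → redact_amendment), contraposes to O(not redact_amendment → not declare_conflict); with O(not redact_amendment) we get O(not declare_conflict).
Premises 5, 6, 9, 10, 11 do not contribute to this derivation.
Hence not declare_conflict is obligatory.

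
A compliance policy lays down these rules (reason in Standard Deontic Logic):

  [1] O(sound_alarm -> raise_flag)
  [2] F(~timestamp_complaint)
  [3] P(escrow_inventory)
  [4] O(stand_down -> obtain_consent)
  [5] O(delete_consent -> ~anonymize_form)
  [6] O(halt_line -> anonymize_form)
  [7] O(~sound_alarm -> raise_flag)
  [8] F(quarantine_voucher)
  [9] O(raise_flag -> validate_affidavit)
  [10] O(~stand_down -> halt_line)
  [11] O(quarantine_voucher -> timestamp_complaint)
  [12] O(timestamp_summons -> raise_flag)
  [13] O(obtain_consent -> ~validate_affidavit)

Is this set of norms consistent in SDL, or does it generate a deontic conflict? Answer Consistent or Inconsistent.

Premise 11 is O(quarantine_voucher -> timestamp_complaint); even if O(timestamp_complaint) held, inferring O(quarantine_voucher) would be affirming the consequent — invalid.
So O(quarantine_voucher) is not derivable, and the apparent clash with O(~quarantine_voucher) does not arise.
A world satisfying every obligation exists (e.g. anonymize_form=true, delete_consent=false, escrow_inventory=false, halt_line=true, obtain_consent=false, quarantine_voucher=false, raise_flag=true, sound_alarm=false, stand_down=false, timestamp_complaint=true, timestamp_summons=false, validate_affidavit=true); no atom is both obligatory and forbidden, so the set is consistent.

Consistent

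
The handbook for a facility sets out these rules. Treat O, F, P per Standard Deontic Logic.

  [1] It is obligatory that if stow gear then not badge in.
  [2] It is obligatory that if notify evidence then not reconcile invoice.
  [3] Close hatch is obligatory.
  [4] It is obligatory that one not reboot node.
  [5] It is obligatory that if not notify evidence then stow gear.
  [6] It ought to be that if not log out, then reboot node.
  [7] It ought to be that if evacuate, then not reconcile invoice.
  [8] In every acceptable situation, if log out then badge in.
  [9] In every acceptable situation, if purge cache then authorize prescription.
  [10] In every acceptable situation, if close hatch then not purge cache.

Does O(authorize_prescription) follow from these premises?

No

Premise 9 is O(purge_cache → authorize_prescription), but O(purge_cache) is not derivable from the premises, so it does not yield O(authorize_prescription).
No other premise forces O(authorize_prescription). An ideal world satisfying every premise can still have authorize_prescription false, so O(authorize_prescription) is not derivable.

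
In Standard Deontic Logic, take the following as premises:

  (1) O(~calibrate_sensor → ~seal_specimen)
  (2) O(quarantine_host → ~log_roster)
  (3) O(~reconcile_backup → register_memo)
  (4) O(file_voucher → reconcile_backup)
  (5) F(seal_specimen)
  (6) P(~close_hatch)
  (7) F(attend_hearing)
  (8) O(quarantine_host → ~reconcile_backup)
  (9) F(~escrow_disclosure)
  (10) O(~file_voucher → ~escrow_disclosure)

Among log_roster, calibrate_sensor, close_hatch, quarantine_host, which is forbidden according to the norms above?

F(~escrow_disclosure) at premise 9 means O(escrow_disclosure).
Premise 10, O(~file_voucher → ~escrow_disclosure), contraposes to O(escrow_disclosure → file_voucher); with O(escrow_disclosure) we get O(file_voucher).
With premise 4, O(file_voucher → reconcile_backup), the K-axiom yields O(reconcile_backup).
Premise 8, O(quarantine_host → ~reconcile_backup), contraposes to O(reconcile_backup → ~quarantine_host); with O(reconcile_backup) we get O(~quarantine_host).
So O(~quarantine_host) holds, i.e. quarantine_host is forbidden. None of the other listed options is forbidden under the premises.

quarantine_host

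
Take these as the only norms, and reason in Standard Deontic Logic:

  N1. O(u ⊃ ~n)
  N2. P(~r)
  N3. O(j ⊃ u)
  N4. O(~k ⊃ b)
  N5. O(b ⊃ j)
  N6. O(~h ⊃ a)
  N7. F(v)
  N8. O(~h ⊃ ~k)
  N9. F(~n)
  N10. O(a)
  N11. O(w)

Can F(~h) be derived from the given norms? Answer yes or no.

Premise 9 is F(~n), i.e. O(n).
Premise 1, O(u ⊃ ~n), contraposes to O(n ⊃ ~u); with O(n) we get O(~u).
Premise 3, O(j ⊃ u), contraposes to O(~u ⊃ ~j); with O(~u) we get O(~j).
Premise 5, O(b ⊃ j), contraposes to O(~j ⊃ ~b); with O(~j) we get O(~b).
Premise 4 is O(~k ⊃ b); contrapositively O(~b ⊃ k). Since O(~b) holds, K gives O(k).
Premise 8, O(~h ⊃ ~k), contraposes to O(k ⊃ h); with O(k) we get O(h).
Premises 2, 6, 7, 10, 11 do not contribute to this derivation.
So O(h) holds, i.e. F(~h). The claim follows.

Yes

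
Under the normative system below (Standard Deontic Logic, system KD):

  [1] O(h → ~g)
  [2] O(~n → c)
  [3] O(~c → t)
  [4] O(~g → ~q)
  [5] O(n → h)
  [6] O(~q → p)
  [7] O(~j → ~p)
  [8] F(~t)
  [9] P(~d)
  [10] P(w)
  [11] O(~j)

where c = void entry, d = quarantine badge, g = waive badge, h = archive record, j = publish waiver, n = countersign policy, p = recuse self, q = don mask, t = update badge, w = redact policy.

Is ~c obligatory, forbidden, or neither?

Forbidden

From premise 11 we have O(~j).
With premise 7, O(~j → ~p), the K-axiom yields O(~p).
Premise 6, O(~q → p), contraposes to O(~p → q); with O(~p) we get O(q).
Premise 4, O(~g → ~q), contraposes to O(q → g); with O(q) we get O(g).
Premise 1 is O(h → ~g); contrapositively O(g → ~h). Since O(g) holds, K gives O(~h).
The contrapositive of premise 5 (O(n → h)) is O(~h → ~n), and O(~h) is already established, so O(~n).
Applying K to premise 2 (O(~n → c)) and O(~n) yields O(c).
Premises 3, 8, 9, 10 do not contribute to this derivation.
Thus O(c), which is F(~c): ~c is forbidden.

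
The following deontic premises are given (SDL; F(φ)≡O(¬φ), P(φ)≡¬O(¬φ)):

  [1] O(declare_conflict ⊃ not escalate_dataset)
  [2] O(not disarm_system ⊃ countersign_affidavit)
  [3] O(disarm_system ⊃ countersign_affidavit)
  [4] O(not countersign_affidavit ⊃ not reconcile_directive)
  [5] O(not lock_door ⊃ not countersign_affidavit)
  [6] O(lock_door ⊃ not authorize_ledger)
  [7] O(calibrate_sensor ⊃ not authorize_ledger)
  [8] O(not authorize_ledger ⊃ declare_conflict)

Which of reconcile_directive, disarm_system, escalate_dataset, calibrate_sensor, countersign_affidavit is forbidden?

Premises 3 and 2 cover both cases: O(disarm_system ⊃ countersign_affidavit) and O(not disarm_system ⊃ countersign_affidavit). Since disarm_system ∨ not disarm_system is a tautology, O(countersign_affidavit) follows.
The contrapositive of premise 5 (O(not lock_door ⊃ not countersign_affidavit)) is O(countersign_affidavit ⊃ lock_door), and O(countersign_affidavit) is already established, so O(lock_door).
Applying K to premise 6 (O(lock_door ⊃ not authorize_ledger)) and O(lock_door) yields O(not authorize_ledger).
Premise 8 is O(not authorize_ledger ⊃ declare_conflict); since O(not authorize_ledger), deontic closure gives O(declare_conflict).
Applying K to premise 1 (O(declare_conflict ⊃ not escalate_dataset)) and O(declare_conflict) yields O(not escalate_dataset).
So O(not escalate_dataset) holds, i.e. escalate_dataset is forbidden. None of the other listed options is forbidden under the premises.

escalate_dataset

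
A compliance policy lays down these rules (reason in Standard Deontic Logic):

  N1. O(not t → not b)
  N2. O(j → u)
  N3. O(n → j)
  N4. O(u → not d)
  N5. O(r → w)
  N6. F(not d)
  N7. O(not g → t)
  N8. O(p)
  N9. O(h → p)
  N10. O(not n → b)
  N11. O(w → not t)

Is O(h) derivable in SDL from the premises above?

No

Premise 9 is O(h → p); even if O(p) held, inferring O(h) would be affirming the consequent — invalid.
No other premise forces O(h). An ideal world satisfying every premise can still have h false, so O(h) is not derivable.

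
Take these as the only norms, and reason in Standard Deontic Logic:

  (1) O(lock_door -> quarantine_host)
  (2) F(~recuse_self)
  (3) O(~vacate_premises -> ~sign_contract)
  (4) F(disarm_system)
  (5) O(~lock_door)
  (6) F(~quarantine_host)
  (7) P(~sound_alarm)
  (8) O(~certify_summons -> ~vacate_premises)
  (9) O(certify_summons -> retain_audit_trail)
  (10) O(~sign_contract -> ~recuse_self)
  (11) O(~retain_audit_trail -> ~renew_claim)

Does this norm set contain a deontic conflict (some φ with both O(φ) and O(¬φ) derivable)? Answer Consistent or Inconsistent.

Premise 1 is O(lock_door -> quarantine_host); even if O(quarantine_host) held, inferring O(lock_door) would be affirming the consequent — invalid.
So O(lock_door) is not derivable, and the apparent clash with O(~lock_door) does not arise.
A world satisfying every obligation exists (e.g. certify_summons=true, disarm_system=false, lock_door=false, quarantine_host=true, recuse_self=true, renew_claim=false, retain_audit_trail=true, sign_contract=true, sound_alarm=false, vacate_premises=true); no atom is both obligatory and forbidden, so the set is consistent.

Consistent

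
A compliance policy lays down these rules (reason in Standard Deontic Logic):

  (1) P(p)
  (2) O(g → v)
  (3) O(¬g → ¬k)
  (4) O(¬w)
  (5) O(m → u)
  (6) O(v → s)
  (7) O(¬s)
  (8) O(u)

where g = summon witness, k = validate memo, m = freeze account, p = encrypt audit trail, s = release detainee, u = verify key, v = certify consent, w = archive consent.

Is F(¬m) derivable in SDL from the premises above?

Premise 5 is O(m → u); even if O(u) held, inferring O(m) would be affirming the consequent — invalid.
No other premise forces O(m). An ideal world satisfying every premise can still have ¬m true, so F(¬m) is not derivable.

No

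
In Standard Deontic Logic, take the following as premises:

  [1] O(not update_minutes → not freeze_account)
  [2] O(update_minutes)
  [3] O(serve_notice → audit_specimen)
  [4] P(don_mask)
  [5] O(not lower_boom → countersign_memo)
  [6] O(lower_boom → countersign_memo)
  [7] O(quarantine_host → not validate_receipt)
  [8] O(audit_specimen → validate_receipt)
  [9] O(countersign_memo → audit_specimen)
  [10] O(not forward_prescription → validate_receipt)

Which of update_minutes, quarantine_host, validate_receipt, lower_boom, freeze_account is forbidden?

quarantine_host

By case analysis on not lower_boom: premise 5 gives O(not lower_boom → countersign_memo) and premise 6 gives O(lower_boom → countersign_memo), so O(countersign_memo) either way.
Premise 9 is O(countersign_memo → audit_specimen); since O(countersign_memo), deontic closure gives O(audit_specimen).
Premise 8 is O(audit_specimen → validate_receipt); since O(audit_specimen), deontic closure gives O(validate_receipt).
Premise 7 is O(quarantine_host → not validate_receipt); contrapositively O(validate_receipt → not quarantine_host). Since O(validate_receipt) holds, K gives O(not quarantine_host).
So O(not quarantine_host) holds, i.e. quarantine_host is forbidden. None of the other listed options is forbidden under the premises.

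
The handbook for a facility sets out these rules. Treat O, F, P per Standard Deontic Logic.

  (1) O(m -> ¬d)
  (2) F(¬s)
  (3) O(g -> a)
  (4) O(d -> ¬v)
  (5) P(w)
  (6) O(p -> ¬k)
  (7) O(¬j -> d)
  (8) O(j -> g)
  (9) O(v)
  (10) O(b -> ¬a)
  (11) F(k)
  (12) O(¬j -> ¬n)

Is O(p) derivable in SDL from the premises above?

No

Premise 6 is O(p -> ¬k); even if O(¬k) held, inferring O(p) would be affirming the consequent — invalid.
No other premise forces O(p). An ideal world satisfying every premise can still have p false, so O(p) is not derivable.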